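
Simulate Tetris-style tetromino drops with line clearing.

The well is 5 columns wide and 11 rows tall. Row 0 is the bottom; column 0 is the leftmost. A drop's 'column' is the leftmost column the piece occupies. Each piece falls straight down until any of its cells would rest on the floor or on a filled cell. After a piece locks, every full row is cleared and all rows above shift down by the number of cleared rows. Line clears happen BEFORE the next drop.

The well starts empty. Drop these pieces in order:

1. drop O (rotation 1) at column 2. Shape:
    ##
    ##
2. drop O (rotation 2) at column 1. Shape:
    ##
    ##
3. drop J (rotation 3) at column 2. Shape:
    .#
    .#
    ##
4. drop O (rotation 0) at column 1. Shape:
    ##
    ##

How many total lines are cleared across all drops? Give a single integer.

Drop 1: O rot1 at col 2 lands with bottom-row=0; cleared 0 line(s) (total 0); column heights now [0 0 2 2 0], max=2
Drop 2: O rot2 at col 1 lands with bottom-row=2; cleared 0 line(s) (total 0); column heights now [0 4 4 2 0], max=4
Drop 3: J rot3 at col 2 lands with bottom-row=4; cleared 0 line(s) (total 0); column heights now [0 4 5 7 0], max=7
Drop 4: O rot0 at col 1 lands with bottom-row=5; cleared 0 line(s) (total 0); column heights now [0 7 7 7 0], max=7

Answer: 0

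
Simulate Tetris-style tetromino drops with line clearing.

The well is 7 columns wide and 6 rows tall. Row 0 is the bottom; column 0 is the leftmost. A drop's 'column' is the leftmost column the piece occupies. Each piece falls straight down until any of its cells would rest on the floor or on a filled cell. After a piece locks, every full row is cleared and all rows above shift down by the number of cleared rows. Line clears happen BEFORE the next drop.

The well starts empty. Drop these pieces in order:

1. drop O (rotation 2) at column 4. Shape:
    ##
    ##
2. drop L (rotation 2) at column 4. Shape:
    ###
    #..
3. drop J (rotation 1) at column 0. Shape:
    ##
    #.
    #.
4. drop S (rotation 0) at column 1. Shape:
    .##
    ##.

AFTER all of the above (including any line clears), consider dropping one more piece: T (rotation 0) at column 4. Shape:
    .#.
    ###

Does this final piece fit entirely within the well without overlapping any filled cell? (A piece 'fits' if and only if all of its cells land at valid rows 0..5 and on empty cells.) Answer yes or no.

Drop 1: O rot2 at col 4 lands with bottom-row=0; cleared 0 line(s) (total 0); column heights now [0 0 0 0 2 2 0], max=2
Drop 2: L rot2 at col 4 lands with bottom-row=2; cleared 0 line(s) (total 0); column heights now [0 0 0 0 4 4 4], max=4
Drop 3: J rot1 at col 0 lands with bottom-row=0; cleared 0 line(s) (total 0); column heights now [3 3 0 0 4 4 4], max=4
Drop 4: S rot0 at col 1 lands with bottom-row=3; cleared 0 line(s) (total 0); column heights now [3 4 5 5 4 4 4], max=5
Test piece T rot0 at col 4 (width 3): heights before test = [3 4 5 5 4 4 4]; fits = True

Answer: yes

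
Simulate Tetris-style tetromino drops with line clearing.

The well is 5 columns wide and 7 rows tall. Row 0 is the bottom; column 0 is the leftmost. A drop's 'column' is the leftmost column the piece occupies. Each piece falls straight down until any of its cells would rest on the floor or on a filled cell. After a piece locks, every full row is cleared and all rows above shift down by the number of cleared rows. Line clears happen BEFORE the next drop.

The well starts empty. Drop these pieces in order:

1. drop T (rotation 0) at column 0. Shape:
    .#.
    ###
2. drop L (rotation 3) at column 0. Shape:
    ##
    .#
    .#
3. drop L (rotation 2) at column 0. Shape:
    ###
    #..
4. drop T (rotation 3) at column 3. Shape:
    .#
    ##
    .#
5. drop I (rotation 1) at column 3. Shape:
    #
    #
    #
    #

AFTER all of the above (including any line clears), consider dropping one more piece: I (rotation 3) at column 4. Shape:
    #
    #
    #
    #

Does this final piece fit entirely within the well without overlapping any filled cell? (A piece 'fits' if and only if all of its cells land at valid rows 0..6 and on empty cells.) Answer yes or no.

Answer: yes

Derivation:
Drop 1: T rot0 at col 0 lands with bottom-row=0; cleared 0 line(s) (total 0); column heights now [1 2 1 0 0], max=2
Drop 2: L rot3 at col 0 lands with bottom-row=2; cleared 0 line(s) (total 0); column heights now [5 5 1 0 0], max=5
Drop 3: L rot2 at col 0 lands with bottom-row=5; cleared 0 line(s) (total 0); column heights now [7 7 7 0 0], max=7
Drop 4: T rot3 at col 3 lands with bottom-row=0; cleared 0 line(s) (total 0); column heights now [7 7 7 2 3], max=7
Drop 5: I rot1 at col 3 lands with bottom-row=2; cleared 0 line(s) (total 0); column heights now [7 7 7 6 3], max=7
Test piece I rot3 at col 4 (width 1): heights before test = [7 7 7 6 3]; fits = True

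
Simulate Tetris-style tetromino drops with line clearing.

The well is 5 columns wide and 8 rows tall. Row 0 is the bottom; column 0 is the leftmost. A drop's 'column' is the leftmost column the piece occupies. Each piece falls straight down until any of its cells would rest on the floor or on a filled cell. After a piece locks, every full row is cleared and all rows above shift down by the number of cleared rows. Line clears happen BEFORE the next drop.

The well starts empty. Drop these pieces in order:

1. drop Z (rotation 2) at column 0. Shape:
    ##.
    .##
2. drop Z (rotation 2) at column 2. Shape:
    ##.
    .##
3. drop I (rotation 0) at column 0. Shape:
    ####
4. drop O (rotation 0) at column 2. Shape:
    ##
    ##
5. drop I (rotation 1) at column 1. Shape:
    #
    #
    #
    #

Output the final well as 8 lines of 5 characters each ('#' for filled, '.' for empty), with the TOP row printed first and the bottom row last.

Answer: .....
.#...
.#...
.###.
.###.
####.
####.
.####

Derivation:
Drop 1: Z rot2 at col 0 lands with bottom-row=0; cleared 0 line(s) (total 0); column heights now [2 2 1 0 0], max=2
Drop 2: Z rot2 at col 2 lands with bottom-row=0; cleared 0 line(s) (total 0); column heights now [2 2 2 2 1], max=2
Drop 3: I rot0 at col 0 lands with bottom-row=2; cleared 0 line(s) (total 0); column heights now [3 3 3 3 1], max=3
Drop 4: O rot0 at col 2 lands with bottom-row=3; cleared 0 line(s) (total 0); column heights now [3 3 5 5 1], max=5
Drop 5: I rot1 at col 1 lands with bottom-row=3; cleared 0 line(s) (total 0); column heights now [3 7 5 5 1], max=7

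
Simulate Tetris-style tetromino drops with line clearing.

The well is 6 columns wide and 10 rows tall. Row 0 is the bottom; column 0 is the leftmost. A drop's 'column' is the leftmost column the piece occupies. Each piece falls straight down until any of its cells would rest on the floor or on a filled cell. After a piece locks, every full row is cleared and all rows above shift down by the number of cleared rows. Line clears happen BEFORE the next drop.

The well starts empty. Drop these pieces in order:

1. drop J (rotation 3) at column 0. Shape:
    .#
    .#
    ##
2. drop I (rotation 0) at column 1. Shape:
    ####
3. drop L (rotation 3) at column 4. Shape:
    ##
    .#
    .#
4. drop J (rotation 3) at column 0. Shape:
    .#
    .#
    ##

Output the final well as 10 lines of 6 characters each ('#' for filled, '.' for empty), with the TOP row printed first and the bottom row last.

Drop 1: J rot3 at col 0 lands with bottom-row=0; cleared 0 line(s) (total 0); column heights now [1 3 0 0 0 0], max=3
Drop 2: I rot0 at col 1 lands with bottom-row=3; cleared 0 line(s) (total 0); column heights now [1 4 4 4 4 0], max=4
Drop 3: L rot3 at col 4 lands with bottom-row=2; cleared 0 line(s) (total 0); column heights now [1 4 4 4 5 5], max=5
Drop 4: J rot3 at col 0 lands with bottom-row=4; cleared 0 line(s) (total 0); column heights now [5 7 4 4 5 5], max=7

Answer: ......
......
......
.#....
.#....
##..##
.#####
.#...#
.#....
##....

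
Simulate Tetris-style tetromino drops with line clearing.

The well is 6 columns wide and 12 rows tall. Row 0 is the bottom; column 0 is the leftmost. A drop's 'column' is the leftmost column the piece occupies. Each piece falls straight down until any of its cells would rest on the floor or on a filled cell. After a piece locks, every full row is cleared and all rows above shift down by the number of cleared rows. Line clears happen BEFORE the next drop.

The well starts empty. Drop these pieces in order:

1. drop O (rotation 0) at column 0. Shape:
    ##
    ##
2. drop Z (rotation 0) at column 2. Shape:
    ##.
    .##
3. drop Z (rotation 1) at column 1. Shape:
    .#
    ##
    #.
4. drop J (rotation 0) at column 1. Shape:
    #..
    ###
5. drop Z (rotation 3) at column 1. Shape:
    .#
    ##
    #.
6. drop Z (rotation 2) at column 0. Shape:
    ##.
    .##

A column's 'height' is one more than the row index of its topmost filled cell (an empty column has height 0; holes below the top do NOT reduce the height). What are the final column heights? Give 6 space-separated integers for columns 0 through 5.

Answer: 12 12 11 6 1 0

Derivation:
Drop 1: O rot0 at col 0 lands with bottom-row=0; cleared 0 line(s) (total 0); column heights now [2 2 0 0 0 0], max=2
Drop 2: Z rot0 at col 2 lands with bottom-row=0; cleared 0 line(s) (total 0); column heights now [2 2 2 2 1 0], max=2
Drop 3: Z rot1 at col 1 lands with bottom-row=2; cleared 0 line(s) (total 0); column heights now [2 4 5 2 1 0], max=5
Drop 4: J rot0 at col 1 lands with bottom-row=5; cleared 0 line(s) (total 0); column heights now [2 7 6 6 1 0], max=7
Drop 5: Z rot3 at col 1 lands with bottom-row=7; cleared 0 line(s) (total 0); column heights now [2 9 10 6 1 0], max=10
Drop 6: Z rot2 at col 0 lands with bottom-row=10; cleared 0 line(s) (total 0); column heights now [12 12 11 6 1 0], max=12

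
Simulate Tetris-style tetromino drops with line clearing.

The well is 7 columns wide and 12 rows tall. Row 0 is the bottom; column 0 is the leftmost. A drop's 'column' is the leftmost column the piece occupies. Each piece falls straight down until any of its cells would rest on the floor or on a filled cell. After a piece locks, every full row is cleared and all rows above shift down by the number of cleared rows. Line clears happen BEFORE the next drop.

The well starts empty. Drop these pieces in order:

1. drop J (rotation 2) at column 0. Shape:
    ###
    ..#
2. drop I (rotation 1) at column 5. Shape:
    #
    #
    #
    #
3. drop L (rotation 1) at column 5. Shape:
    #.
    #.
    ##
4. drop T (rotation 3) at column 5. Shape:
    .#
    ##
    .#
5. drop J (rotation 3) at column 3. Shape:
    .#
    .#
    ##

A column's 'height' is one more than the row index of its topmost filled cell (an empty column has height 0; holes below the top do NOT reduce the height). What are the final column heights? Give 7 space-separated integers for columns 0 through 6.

Drop 1: J rot2 at col 0 lands with bottom-row=0; cleared 0 line(s) (total 0); column heights now [2 2 2 0 0 0 0], max=2
Drop 2: I rot1 at col 5 lands with bottom-row=0; cleared 0 line(s) (total 0); column heights now [2 2 2 0 0 4 0], max=4
Drop 3: L rot1 at col 5 lands with bottom-row=4; cleared 0 line(s) (total 0); column heights now [2 2 2 0 0 7 5], max=7
Drop 4: T rot3 at col 5 lands with bottom-row=6; cleared 0 line(s) (total 0); column heights now [2 2 2 0 0 8 9], max=9
Drop 5: J rot3 at col 3 lands with bottom-row=0; cleared 0 line(s) (total 0); column heights now [2 2 2 1 3 8 9], max=9

Answer: 2 2 2 1 3 8 9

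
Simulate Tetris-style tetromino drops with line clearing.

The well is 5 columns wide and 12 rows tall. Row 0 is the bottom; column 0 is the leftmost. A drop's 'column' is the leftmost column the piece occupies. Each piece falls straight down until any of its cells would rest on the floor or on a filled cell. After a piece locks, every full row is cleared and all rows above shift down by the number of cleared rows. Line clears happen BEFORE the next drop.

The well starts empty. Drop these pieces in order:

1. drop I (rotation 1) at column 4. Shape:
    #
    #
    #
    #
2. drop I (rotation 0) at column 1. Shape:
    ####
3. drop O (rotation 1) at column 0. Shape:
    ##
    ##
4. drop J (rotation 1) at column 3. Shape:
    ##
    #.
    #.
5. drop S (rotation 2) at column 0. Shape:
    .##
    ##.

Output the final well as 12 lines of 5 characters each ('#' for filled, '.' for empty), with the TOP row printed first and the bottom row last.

Drop 1: I rot1 at col 4 lands with bottom-row=0; cleared 0 line(s) (total 0); column heights now [0 0 0 0 4], max=4
Drop 2: I rot0 at col 1 lands with bottom-row=4; cleared 0 line(s) (total 0); column heights now [0 5 5 5 5], max=5
Drop 3: O rot1 at col 0 lands with bottom-row=5; cleared 0 line(s) (total 0); column heights now [7 7 5 5 5], max=7
Drop 4: J rot1 at col 3 lands with bottom-row=5; cleared 0 line(s) (total 0); column heights now [7 7 5 8 8], max=8
Drop 5: S rot2 at col 0 lands with bottom-row=7; cleared 0 line(s) (total 0); column heights now [8 9 9 8 8], max=9

Answer: .....
.....
.....
.##..
##.##
##.#.
##.#.
.####
....#
....#
....#
....#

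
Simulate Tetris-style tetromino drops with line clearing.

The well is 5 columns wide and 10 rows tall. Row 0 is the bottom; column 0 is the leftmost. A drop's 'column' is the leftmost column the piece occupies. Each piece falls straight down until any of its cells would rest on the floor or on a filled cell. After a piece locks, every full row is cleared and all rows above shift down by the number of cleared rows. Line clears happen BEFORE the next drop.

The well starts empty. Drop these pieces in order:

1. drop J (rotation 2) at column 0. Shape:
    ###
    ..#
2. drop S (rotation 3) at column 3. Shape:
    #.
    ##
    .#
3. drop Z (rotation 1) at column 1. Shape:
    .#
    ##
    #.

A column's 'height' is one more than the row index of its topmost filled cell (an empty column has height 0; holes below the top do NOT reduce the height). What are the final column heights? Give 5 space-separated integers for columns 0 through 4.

Answer: 0 2 3 2 1

Derivation:
Drop 1: J rot2 at col 0 lands with bottom-row=0; cleared 0 line(s) (total 0); column heights now [2 2 2 0 0], max=2
Drop 2: S rot3 at col 3 lands with bottom-row=0; cleared 1 line(s) (total 1); column heights now [0 0 1 2 1], max=2
Drop 3: Z rot1 at col 1 lands with bottom-row=0; cleared 0 line(s) (total 1); column heights now [0 2 3 2 1], max=3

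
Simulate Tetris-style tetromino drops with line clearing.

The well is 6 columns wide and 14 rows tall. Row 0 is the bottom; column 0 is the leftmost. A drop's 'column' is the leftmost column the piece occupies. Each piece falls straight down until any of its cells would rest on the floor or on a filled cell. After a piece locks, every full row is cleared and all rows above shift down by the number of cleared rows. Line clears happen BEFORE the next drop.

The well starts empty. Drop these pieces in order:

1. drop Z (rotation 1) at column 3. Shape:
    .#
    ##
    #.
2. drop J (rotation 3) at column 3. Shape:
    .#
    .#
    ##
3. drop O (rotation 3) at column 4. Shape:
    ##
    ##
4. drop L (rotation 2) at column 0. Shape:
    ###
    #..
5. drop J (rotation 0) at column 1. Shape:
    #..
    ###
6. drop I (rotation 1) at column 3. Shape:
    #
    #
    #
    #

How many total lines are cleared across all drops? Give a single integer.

Answer: 0

Derivation:
Drop 1: Z rot1 at col 3 lands with bottom-row=0; cleared 0 line(s) (total 0); column heights now [0 0 0 2 3 0], max=3
Drop 2: J rot3 at col 3 lands with bottom-row=3; cleared 0 line(s) (total 0); column heights now [0 0 0 4 6 0], max=6
Drop 3: O rot3 at col 4 lands with bottom-row=6; cleared 0 line(s) (total 0); column heights now [0 0 0 4 8 8], max=8
Drop 4: L rot2 at col 0 lands with bottom-row=0; cleared 0 line(s) (total 0); column heights now [2 2 2 4 8 8], max=8
Drop 5: J rot0 at col 1 lands with bottom-row=4; cleared 0 line(s) (total 0); column heights now [2 6 5 5 8 8], max=8
Drop 6: I rot1 at col 3 lands with bottom-row=5; cleared 0 line(s) (total 0); column heights now [2 6 5 9 8 8], max=9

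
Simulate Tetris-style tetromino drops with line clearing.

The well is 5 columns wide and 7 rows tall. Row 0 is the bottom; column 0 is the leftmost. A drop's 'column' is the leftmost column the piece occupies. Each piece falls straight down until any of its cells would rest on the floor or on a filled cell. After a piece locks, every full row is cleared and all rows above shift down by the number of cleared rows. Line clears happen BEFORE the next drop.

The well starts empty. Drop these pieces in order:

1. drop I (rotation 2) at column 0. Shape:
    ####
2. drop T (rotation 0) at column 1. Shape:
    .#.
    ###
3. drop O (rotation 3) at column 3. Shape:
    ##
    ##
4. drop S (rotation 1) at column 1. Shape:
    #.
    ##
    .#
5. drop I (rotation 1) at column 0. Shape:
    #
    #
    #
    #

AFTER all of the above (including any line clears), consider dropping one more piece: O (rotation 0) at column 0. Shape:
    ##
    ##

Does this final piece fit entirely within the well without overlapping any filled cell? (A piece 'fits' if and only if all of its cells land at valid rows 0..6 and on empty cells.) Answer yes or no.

Answer: no

Derivation:
Drop 1: I rot2 at col 0 lands with bottom-row=0; cleared 0 line(s) (total 0); column heights now [1 1 1 1 0], max=1
Drop 2: T rot0 at col 1 lands with bottom-row=1; cleared 0 line(s) (total 0); column heights now [1 2 3 2 0], max=3
Drop 3: O rot3 at col 3 lands with bottom-row=2; cleared 0 line(s) (total 0); column heights now [1 2 3 4 4], max=4
Drop 4: S rot1 at col 1 lands with bottom-row=3; cleared 0 line(s) (total 0); column heights now [1 6 5 4 4], max=6
Drop 5: I rot1 at col 0 lands with bottom-row=1; cleared 0 line(s) (total 0); column heights now [5 6 5 4 4], max=6
Test piece O rot0 at col 0 (width 2): heights before test = [5 6 5 4 4]; fits = False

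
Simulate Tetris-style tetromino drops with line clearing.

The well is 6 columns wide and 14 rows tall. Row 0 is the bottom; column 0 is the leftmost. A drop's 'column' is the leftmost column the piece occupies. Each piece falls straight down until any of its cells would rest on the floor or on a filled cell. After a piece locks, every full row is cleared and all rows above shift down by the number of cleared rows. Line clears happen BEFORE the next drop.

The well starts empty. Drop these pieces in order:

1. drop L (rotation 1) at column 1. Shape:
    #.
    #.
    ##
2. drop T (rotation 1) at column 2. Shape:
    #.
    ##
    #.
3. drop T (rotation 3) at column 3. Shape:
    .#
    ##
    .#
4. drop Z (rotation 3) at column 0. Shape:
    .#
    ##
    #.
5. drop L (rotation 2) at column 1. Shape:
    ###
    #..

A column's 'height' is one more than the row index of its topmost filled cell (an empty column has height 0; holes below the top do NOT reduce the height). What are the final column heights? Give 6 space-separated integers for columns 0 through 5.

Drop 1: L rot1 at col 1 lands with bottom-row=0; cleared 0 line(s) (total 0); column heights now [0 3 1 0 0 0], max=3
Drop 2: T rot1 at col 2 lands with bottom-row=1; cleared 0 line(s) (total 0); column heights now [0 3 4 3 0 0], max=4
Drop 3: T rot3 at col 3 lands with bottom-row=2; cleared 0 line(s) (total 0); column heights now [0 3 4 4 5 0], max=5
Drop 4: Z rot3 at col 0 lands with bottom-row=2; cleared 0 line(s) (total 0); column heights now [4 5 4 4 5 0], max=5
Drop 5: L rot2 at col 1 lands with bottom-row=5; cleared 0 line(s) (total 0); column heights now [4 7 7 7 5 0], max=7

Answer: 4 7 7 7 5 0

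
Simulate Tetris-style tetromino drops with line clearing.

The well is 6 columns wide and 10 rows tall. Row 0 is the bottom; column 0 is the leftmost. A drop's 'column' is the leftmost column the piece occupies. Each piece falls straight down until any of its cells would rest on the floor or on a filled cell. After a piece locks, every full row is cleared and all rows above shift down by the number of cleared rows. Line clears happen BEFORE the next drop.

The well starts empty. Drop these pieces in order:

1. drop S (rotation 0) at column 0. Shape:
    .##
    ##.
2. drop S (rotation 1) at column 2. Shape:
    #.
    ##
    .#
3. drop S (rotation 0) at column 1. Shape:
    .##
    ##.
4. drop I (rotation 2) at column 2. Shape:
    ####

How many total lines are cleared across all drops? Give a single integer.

Answer: 0

Derivation:
Drop 1: S rot0 at col 0 lands with bottom-row=0; cleared 0 line(s) (total 0); column heights now [1 2 2 0 0 0], max=2
Drop 2: S rot1 at col 2 lands with bottom-row=1; cleared 0 line(s) (total 0); column heights now [1 2 4 3 0 0], max=4
Drop 3: S rot0 at col 1 lands with bottom-row=4; cleared 0 line(s) (total 0); column heights now [1 5 6 6 0 0], max=6
Drop 4: I rot2 at col 2 lands with bottom-row=6; cleared 0 line(s) (total 0); column heights now [1 5 7 7 7 7], max=7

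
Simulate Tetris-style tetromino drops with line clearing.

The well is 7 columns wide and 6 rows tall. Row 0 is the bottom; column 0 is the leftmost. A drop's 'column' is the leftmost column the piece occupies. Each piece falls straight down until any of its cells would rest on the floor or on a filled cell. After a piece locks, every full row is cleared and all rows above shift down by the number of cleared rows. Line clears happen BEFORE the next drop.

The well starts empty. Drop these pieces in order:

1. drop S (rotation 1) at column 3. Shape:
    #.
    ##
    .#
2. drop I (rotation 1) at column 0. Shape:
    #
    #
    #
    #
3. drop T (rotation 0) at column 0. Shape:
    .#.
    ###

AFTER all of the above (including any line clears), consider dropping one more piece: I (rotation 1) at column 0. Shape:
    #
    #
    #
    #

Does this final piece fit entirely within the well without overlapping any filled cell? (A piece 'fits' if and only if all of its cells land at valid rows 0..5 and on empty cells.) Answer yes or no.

Answer: no

Derivation:
Drop 1: S rot1 at col 3 lands with bottom-row=0; cleared 0 line(s) (total 0); column heights now [0 0 0 3 2 0 0], max=3
Drop 2: I rot1 at col 0 lands with bottom-row=0; cleared 0 line(s) (total 0); column heights now [4 0 0 3 2 0 0], max=4
Drop 3: T rot0 at col 0 lands with bottom-row=4; cleared 0 line(s) (total 0); column heights now [5 6 5 3 2 0 0], max=6
Test piece I rot1 at col 0 (width 1): heights before test = [5 6 5 3 2 0 0]; fits = False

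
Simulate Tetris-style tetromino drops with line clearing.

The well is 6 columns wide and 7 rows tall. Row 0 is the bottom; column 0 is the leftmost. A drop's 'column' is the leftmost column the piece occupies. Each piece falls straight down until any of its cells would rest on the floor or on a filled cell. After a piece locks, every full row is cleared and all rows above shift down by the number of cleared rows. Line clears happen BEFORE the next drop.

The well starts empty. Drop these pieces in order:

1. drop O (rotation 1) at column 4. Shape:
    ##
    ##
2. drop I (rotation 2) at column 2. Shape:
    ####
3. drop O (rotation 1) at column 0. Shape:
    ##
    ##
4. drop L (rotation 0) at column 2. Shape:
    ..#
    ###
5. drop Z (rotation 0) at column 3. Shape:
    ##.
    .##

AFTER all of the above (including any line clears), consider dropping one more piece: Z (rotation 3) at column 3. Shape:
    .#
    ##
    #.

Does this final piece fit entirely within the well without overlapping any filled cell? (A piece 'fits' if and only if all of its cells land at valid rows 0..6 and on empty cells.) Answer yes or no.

Answer: no

Derivation:
Drop 1: O rot1 at col 4 lands with bottom-row=0; cleared 0 line(s) (total 0); column heights now [0 0 0 0 2 2], max=2
Drop 2: I rot2 at col 2 lands with bottom-row=2; cleared 0 line(s) (total 0); column heights now [0 0 3 3 3 3], max=3
Drop 3: O rot1 at col 0 lands with bottom-row=0; cleared 0 line(s) (total 0); column heights now [2 2 3 3 3 3], max=3
Drop 4: L rot0 at col 2 lands with bottom-row=3; cleared 0 line(s) (total 0); column heights now [2 2 4 4 5 3], max=5
Drop 5: Z rot0 at col 3 lands with bottom-row=5; cleared 0 line(s) (total 0); column heights now [2 2 4 7 7 6], max=7
Test piece Z rot3 at col 3 (width 2): heights before test = [2 2 4 7 7 6]; fits = False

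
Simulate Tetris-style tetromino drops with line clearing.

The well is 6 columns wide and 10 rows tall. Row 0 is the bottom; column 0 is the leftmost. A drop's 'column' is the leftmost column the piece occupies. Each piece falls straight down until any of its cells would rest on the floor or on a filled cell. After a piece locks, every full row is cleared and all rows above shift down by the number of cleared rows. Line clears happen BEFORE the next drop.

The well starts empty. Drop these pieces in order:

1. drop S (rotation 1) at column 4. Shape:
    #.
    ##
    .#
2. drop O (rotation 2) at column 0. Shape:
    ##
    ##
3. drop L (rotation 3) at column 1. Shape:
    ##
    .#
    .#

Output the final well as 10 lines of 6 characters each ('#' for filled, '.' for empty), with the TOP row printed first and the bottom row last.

Drop 1: S rot1 at col 4 lands with bottom-row=0; cleared 0 line(s) (total 0); column heights now [0 0 0 0 3 2], max=3
Drop 2: O rot2 at col 0 lands with bottom-row=0; cleared 0 line(s) (total 0); column heights now [2 2 0 0 3 2], max=3
Drop 3: L rot3 at col 1 lands with bottom-row=0; cleared 0 line(s) (total 0); column heights now [2 3 3 0 3 2], max=3

Answer: ......
......
......
......
......
......
......
.##.#.
###.##
###..#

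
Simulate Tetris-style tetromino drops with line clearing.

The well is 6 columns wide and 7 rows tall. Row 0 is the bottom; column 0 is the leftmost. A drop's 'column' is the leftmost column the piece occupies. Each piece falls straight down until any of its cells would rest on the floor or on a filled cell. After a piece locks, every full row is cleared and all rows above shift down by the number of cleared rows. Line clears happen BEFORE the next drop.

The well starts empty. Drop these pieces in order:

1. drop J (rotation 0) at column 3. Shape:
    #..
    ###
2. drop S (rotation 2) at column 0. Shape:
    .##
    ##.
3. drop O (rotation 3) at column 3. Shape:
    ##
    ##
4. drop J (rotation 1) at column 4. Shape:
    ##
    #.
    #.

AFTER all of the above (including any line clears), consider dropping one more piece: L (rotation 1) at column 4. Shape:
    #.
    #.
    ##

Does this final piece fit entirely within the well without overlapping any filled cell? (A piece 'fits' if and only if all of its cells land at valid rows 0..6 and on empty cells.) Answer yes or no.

Drop 1: J rot0 at col 3 lands with bottom-row=0; cleared 0 line(s) (total 0); column heights now [0 0 0 2 1 1], max=2
Drop 2: S rot2 at col 0 lands with bottom-row=0; cleared 0 line(s) (total 0); column heights now [1 2 2 2 1 1], max=2
Drop 3: O rot3 at col 3 lands with bottom-row=2; cleared 0 line(s) (total 0); column heights now [1 2 2 4 4 1], max=4
Drop 4: J rot1 at col 4 lands with bottom-row=4; cleared 0 line(s) (total 0); column heights now [1 2 2 4 7 7], max=7
Test piece L rot1 at col 4 (width 2): heights before test = [1 2 2 4 7 7]; fits = False

Answer: no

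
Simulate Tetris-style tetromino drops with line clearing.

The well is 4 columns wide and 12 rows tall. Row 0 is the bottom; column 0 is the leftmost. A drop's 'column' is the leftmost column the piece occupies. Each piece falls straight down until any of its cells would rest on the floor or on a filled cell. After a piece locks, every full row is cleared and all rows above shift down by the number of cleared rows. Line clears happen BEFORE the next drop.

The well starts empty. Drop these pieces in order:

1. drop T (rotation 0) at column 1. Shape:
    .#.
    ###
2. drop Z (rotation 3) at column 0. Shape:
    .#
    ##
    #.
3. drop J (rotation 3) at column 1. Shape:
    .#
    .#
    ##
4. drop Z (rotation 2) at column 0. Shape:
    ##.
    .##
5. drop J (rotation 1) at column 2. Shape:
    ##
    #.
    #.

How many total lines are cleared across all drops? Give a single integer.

Answer: 1

Derivation:
Drop 1: T rot0 at col 1 lands with bottom-row=0; cleared 0 line(s) (total 0); column heights now [0 1 2 1], max=2
Drop 2: Z rot3 at col 0 lands with bottom-row=0; cleared 1 line(s) (total 1); column heights now [1 2 1 0], max=2
Drop 3: J rot3 at col 1 lands with bottom-row=2; cleared 0 line(s) (total 1); column heights now [1 3 5 0], max=5
Drop 4: Z rot2 at col 0 lands with bottom-row=5; cleared 0 line(s) (total 1); column heights now [7 7 6 0], max=7
Drop 5: J rot1 at col 2 lands with bottom-row=6; cleared 0 line(s) (total 1); column heights now [7 7 9 9], max=9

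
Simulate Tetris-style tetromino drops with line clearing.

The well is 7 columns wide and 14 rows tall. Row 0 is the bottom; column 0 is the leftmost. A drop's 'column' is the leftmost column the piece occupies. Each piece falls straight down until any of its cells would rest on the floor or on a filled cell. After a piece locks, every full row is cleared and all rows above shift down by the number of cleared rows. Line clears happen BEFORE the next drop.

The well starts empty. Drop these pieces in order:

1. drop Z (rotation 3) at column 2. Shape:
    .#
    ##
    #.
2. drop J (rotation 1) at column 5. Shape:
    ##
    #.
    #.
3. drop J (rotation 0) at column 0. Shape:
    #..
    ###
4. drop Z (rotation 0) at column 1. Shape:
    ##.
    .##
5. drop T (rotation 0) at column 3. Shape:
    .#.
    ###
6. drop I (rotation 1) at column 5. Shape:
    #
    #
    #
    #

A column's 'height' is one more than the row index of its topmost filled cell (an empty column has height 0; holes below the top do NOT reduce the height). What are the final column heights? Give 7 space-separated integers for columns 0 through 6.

Drop 1: Z rot3 at col 2 lands with bottom-row=0; cleared 0 line(s) (total 0); column heights now [0 0 2 3 0 0 0], max=3
Drop 2: J rot1 at col 5 lands with bottom-row=0; cleared 0 line(s) (total 0); column heights now [0 0 2 3 0 3 3], max=3
Drop 3: J rot0 at col 0 lands with bottom-row=2; cleared 0 line(s) (total 0); column heights now [4 3 3 3 0 3 3], max=4
Drop 4: Z rot0 at col 1 lands with bottom-row=3; cleared 0 line(s) (total 0); column heights now [4 5 5 4 0 3 3], max=5
Drop 5: T rot0 at col 3 lands with bottom-row=4; cleared 0 line(s) (total 0); column heights now [4 5 5 5 6 5 3], max=6
Drop 6: I rot1 at col 5 lands with bottom-row=5; cleared 0 line(s) (total 0); column heights now [4 5 5 5 6 9 3], max=9

Answer: 4 5 5 5 6 9 3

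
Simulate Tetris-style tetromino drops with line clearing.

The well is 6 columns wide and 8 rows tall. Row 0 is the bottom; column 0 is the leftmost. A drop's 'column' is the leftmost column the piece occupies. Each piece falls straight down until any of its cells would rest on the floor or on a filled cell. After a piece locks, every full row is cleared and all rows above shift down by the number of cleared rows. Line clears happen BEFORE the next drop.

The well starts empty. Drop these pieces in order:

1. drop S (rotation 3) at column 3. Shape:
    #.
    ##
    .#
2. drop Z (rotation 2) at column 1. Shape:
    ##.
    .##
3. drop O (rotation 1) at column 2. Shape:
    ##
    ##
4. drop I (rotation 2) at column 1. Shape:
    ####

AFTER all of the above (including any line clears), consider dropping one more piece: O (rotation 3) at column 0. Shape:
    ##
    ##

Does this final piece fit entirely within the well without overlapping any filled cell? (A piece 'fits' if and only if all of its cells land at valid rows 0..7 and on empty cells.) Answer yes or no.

Answer: no

Derivation:
Drop 1: S rot3 at col 3 lands with bottom-row=0; cleared 0 line(s) (total 0); column heights now [0 0 0 3 2 0], max=3
Drop 2: Z rot2 at col 1 lands with bottom-row=3; cleared 0 line(s) (total 0); column heights now [0 5 5 4 2 0], max=5
Drop 3: O rot1 at col 2 lands with bottom-row=5; cleared 0 line(s) (total 0); column heights now [0 5 7 7 2 0], max=7
Drop 4: I rot2 at col 1 lands with bottom-row=7; cleared 0 line(s) (total 0); column heights now [0 8 8 8 8 0], max=8
Test piece O rot3 at col 0 (width 2): heights before test = [0 8 8 8 8 0]; fits = False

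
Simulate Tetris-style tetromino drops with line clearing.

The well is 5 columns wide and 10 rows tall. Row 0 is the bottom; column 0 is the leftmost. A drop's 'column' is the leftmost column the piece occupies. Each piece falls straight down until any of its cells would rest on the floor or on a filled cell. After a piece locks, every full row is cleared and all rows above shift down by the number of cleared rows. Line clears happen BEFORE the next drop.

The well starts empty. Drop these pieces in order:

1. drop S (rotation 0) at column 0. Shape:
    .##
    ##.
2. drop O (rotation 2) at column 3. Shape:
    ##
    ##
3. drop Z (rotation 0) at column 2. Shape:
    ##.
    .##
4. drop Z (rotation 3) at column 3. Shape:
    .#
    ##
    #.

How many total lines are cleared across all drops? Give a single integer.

Answer: 0

Derivation:
Drop 1: S rot0 at col 0 lands with bottom-row=0; cleared 0 line(s) (total 0); column heights now [1 2 2 0 0], max=2
Drop 2: O rot2 at col 3 lands with bottom-row=0; cleared 0 line(s) (total 0); column heights now [1 2 2 2 2], max=2
Drop 3: Z rot0 at col 2 lands with bottom-row=2; cleared 0 line(s) (total 0); column heights now [1 2 4 4 3], max=4
Drop 4: Z rot3 at col 3 lands with bottom-row=4; cleared 0 line(s) (total 0); column heights now [1 2 4 6 7], max=7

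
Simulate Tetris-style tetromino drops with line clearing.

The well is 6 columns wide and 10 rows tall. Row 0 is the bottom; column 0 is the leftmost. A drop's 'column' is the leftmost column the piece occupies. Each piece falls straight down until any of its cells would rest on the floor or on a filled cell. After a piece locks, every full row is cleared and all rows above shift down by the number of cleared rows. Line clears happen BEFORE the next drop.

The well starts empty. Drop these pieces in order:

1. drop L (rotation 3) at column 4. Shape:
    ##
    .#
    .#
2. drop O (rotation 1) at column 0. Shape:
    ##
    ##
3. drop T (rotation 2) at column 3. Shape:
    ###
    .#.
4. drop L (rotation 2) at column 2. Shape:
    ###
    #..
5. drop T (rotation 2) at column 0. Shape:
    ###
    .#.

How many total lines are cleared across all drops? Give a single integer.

Answer: 0

Derivation:
Drop 1: L rot3 at col 4 lands with bottom-row=0; cleared 0 line(s) (total 0); column heights now [0 0 0 0 3 3], max=3
Drop 2: O rot1 at col 0 lands with bottom-row=0; cleared 0 line(s) (total 0); column heights now [2 2 0 0 3 3], max=3
Drop 3: T rot2 at col 3 lands with bottom-row=3; cleared 0 line(s) (total 0); column heights now [2 2 0 5 5 5], max=5
Drop 4: L rot2 at col 2 lands with bottom-row=4; cleared 0 line(s) (total 0); column heights now [2 2 6 6 6 5], max=6
Drop 5: T rot2 at col 0 lands with bottom-row=5; cleared 0 line(s) (total 0); column heights now [7 7 7 6 6 5], max=7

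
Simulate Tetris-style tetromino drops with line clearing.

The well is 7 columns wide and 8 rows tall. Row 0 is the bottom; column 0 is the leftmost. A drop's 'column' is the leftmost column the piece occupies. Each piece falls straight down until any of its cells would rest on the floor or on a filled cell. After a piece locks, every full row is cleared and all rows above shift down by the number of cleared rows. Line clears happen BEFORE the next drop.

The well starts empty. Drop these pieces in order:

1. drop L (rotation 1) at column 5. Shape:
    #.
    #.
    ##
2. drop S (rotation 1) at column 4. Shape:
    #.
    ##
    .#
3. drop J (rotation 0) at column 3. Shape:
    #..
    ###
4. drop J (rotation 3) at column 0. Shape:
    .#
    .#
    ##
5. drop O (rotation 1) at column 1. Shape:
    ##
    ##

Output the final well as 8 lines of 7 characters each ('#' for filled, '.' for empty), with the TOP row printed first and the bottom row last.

Drop 1: L rot1 at col 5 lands with bottom-row=0; cleared 0 line(s) (total 0); column heights now [0 0 0 0 0 3 1], max=3
Drop 2: S rot1 at col 4 lands with bottom-row=3; cleared 0 line(s) (total 0); column heights now [0 0 0 0 6 5 1], max=6
Drop 3: J rot0 at col 3 lands with bottom-row=6; cleared 0 line(s) (total 0); column heights now [0 0 0 8 7 7 1], max=8
Drop 4: J rot3 at col 0 lands with bottom-row=0; cleared 0 line(s) (total 0); column heights now [1 3 0 8 7 7 1], max=8
Drop 5: O rot1 at col 1 lands with bottom-row=3; cleared 0 line(s) (total 0); column heights now [1 5 5 8 7 7 1], max=8

Answer: ...#...
...###.
....#..
.##.##.
.##..#.
.#...#.
.#...#.
##...##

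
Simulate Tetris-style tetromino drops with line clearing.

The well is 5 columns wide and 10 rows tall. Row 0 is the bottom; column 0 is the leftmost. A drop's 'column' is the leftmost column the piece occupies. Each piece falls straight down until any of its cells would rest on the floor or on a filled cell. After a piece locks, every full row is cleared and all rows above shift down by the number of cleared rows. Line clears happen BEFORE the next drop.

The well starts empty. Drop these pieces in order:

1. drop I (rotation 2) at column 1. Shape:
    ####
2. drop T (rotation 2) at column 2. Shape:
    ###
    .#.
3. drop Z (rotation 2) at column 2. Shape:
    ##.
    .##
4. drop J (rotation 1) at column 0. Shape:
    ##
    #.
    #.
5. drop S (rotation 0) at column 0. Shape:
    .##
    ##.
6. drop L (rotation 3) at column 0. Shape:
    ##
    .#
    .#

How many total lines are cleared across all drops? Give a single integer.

Answer: 2

Derivation:
Drop 1: I rot2 at col 1 lands with bottom-row=0; cleared 0 line(s) (total 0); column heights now [0 1 1 1 1], max=1
Drop 2: T rot2 at col 2 lands with bottom-row=1; cleared 0 line(s) (total 0); column heights now [0 1 3 3 3], max=3
Drop 3: Z rot2 at col 2 lands with bottom-row=3; cleared 0 line(s) (total 0); column heights now [0 1 5 5 4], max=5
Drop 4: J rot1 at col 0 lands with bottom-row=0; cleared 2 line(s) (total 2); column heights now [1 0 3 3 2], max=3
Drop 5: S rot0 at col 0 lands with bottom-row=2; cleared 0 line(s) (total 2); column heights now [3 4 4 3 2], max=4
Drop 6: L rot3 at col 0 lands with bottom-row=4; cleared 0 line(s) (total 2); column heights now [7 7 4 3 2], max=7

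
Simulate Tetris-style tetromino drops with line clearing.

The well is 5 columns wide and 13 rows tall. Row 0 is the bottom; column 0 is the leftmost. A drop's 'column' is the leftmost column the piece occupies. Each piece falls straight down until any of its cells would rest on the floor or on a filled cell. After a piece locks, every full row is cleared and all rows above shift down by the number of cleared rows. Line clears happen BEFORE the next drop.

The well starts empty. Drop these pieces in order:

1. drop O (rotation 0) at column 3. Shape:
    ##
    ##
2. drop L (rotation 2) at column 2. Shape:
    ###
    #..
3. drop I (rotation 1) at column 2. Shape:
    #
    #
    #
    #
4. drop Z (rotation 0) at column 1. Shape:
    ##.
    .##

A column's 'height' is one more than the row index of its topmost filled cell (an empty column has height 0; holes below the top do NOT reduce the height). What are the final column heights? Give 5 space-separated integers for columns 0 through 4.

Drop 1: O rot0 at col 3 lands with bottom-row=0; cleared 0 line(s) (total 0); column heights now [0 0 0 2 2], max=2
Drop 2: L rot2 at col 2 lands with bottom-row=1; cleared 0 line(s) (total 0); column heights now [0 0 3 3 3], max=3
Drop 3: I rot1 at col 2 lands with bottom-row=3; cleared 0 line(s) (total 0); column heights now [0 0 7 3 3], max=7
Drop 4: Z rot0 at col 1 lands with bottom-row=7; cleared 0 line(s) (total 0); column heights now [0 9 9 8 3], max=9

Answer: 0 9 9 8 3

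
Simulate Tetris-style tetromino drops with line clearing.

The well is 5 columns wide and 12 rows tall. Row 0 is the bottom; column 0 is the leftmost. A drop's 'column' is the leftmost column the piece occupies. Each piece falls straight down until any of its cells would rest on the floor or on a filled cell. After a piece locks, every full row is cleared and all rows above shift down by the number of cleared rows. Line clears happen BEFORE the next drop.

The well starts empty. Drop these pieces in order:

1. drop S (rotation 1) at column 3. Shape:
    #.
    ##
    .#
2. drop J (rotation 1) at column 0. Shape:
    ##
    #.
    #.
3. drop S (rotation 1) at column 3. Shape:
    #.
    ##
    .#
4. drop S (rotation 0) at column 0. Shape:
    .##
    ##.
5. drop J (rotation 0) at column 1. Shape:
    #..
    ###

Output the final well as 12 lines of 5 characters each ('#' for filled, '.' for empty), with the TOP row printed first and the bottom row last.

Drop 1: S rot1 at col 3 lands with bottom-row=0; cleared 0 line(s) (total 0); column heights now [0 0 0 3 2], max=3
Drop 2: J rot1 at col 0 lands with bottom-row=0; cleared 0 line(s) (total 0); column heights now [3 3 0 3 2], max=3
Drop 3: S rot1 at col 3 lands with bottom-row=2; cleared 0 line(s) (total 0); column heights now [3 3 0 5 4], max=5
Drop 4: S rot0 at col 0 lands with bottom-row=3; cleared 0 line(s) (total 0); column heights now [4 5 5 5 4], max=5
Drop 5: J rot0 at col 1 lands with bottom-row=5; cleared 0 line(s) (total 0); column heights now [4 7 6 6 4], max=7

Answer: .....
.....
.....
.....
.....
.#...
.###.
.###.
##.##
##.##
#..##
#...#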